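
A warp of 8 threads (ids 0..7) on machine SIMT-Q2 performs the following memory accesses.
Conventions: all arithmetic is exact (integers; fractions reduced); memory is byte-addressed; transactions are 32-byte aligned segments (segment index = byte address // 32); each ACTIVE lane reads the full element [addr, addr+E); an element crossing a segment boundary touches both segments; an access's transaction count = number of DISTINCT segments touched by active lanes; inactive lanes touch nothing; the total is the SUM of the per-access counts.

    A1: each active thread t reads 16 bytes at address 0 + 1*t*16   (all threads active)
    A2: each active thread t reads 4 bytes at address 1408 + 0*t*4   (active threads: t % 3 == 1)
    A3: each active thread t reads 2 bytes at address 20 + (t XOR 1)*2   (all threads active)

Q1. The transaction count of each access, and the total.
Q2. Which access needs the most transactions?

A1: 4 transactions
A2: 1 transaction
A3: 2 transactions

Answer: 4,1,2; total 7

Answer: A1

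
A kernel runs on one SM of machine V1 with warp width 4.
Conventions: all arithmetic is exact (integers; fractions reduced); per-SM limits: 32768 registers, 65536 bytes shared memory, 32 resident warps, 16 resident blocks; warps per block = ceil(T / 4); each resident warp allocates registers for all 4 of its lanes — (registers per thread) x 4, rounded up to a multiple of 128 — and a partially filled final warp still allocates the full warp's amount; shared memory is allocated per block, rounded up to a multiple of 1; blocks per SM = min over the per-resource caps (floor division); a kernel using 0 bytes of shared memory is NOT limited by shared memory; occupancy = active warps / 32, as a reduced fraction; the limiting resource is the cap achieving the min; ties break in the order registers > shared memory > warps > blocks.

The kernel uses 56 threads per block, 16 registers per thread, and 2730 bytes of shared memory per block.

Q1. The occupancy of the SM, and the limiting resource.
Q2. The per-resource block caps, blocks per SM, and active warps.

Answer: occupancy 7/8, limited by warps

registers: 18 blocks
shared memory: 24 blocks
warps: 2 blocks
blocks: 16 blocks

Answer: 2 blocks, 28 active warps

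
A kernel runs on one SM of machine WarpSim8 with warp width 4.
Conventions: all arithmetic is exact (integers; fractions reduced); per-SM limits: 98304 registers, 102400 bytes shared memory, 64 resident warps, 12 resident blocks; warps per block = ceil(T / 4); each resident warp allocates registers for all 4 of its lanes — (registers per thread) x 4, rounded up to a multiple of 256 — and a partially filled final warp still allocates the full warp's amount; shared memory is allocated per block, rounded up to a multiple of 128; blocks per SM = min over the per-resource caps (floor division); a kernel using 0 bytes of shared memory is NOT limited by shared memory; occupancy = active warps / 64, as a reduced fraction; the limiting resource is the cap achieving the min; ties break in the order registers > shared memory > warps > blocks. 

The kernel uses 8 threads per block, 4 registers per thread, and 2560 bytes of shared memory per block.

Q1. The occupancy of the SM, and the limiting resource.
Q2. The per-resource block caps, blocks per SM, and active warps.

Answer: occupancy 3/8, limited by blocks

registers: 192 blocks
shared memory: 40 blocks
warps: 32 blocks
blocks: 12 blocks

Answer: 12 blocks, 24 active warps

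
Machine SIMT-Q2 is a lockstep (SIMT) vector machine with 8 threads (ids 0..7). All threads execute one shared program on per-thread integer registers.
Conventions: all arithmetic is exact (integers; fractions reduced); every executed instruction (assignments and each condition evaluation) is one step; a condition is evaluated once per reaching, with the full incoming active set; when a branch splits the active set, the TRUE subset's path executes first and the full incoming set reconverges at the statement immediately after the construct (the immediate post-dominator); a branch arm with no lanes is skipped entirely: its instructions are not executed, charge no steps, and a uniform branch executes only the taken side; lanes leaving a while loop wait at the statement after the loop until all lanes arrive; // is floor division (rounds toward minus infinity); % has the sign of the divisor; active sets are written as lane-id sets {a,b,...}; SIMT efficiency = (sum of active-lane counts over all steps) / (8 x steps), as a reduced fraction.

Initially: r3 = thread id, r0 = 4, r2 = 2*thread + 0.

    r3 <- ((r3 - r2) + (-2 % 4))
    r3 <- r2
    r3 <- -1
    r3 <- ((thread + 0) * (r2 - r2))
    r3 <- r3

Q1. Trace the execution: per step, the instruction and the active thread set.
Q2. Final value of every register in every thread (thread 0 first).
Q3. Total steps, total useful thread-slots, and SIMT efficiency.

step 0: r3 <- ((r3 - r2) + (-2 % 4)) {0,1,2,3,4,5,6,7}
step 1: r3 <- r2                     {0,1,2,3,4,5,6,7}
step 2: r3 <- -1                     {0,1,2,3,4,5,6,7}
step 3: r3 <- ((thread + 0) * (r2 - r2)) {0,1,2,3,4,5,6,7}
step 4: r3 <- r3                     {0,1,2,3,4,5,6,7}

Answer: 5 steps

r3: 0,0,0,0,0,0,0,0
r0: 4,4,4,4,4,4,4,4
r2: 0,2,4,6,8,10,12,14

steps = 5; useful = 40; efficiency = 40/40 = 1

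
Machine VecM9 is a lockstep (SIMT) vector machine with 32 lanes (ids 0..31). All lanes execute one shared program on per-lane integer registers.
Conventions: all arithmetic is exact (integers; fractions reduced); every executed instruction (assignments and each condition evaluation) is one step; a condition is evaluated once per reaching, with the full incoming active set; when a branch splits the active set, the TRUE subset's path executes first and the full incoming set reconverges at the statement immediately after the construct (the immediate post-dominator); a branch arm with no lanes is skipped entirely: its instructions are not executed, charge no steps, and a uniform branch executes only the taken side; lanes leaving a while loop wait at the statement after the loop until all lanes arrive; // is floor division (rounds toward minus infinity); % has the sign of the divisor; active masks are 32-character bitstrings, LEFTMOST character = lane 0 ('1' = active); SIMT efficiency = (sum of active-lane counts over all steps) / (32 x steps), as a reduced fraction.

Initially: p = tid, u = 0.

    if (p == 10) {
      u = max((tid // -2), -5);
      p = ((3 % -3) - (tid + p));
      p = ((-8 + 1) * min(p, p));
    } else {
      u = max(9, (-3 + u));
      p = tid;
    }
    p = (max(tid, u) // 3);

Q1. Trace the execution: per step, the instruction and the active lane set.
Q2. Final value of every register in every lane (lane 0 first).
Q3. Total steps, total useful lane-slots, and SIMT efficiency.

step 0: eval (p == 10)               11111111111111111111111111111111
step 1: u <- max((tid // -2), -5)    00000000001000000000000000000000
step 2: p <- ((3 % -3) - (tid + p))  00000000001000000000000000000000
step 3: p <- ((-8 + 1) * min(p, p))  00000000001000000000000000000000
step 4: u <- max(9, (-3 + u))        11111111110111111111111111111111
step 5: p <- tid                     11111111110111111111111111111111
step 6: p <- (max(tid, u) // 3)      11111111111111111111111111111111

Answer: 7 steps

p: 3,3,3,3,3,3,3,3,3,3,3,3,4,4,4,5,5,5,6,6,6,7,7,7,8,8,8,9,9,9,10,10
u: 9,9,9,9,9,9,9,9,9,9,-5,9,9,9,9,9,9,9,9,9,9,9,9,9,9,9,9,9,9,9,9,9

steps = 7; useful = 129; efficiency = 129/224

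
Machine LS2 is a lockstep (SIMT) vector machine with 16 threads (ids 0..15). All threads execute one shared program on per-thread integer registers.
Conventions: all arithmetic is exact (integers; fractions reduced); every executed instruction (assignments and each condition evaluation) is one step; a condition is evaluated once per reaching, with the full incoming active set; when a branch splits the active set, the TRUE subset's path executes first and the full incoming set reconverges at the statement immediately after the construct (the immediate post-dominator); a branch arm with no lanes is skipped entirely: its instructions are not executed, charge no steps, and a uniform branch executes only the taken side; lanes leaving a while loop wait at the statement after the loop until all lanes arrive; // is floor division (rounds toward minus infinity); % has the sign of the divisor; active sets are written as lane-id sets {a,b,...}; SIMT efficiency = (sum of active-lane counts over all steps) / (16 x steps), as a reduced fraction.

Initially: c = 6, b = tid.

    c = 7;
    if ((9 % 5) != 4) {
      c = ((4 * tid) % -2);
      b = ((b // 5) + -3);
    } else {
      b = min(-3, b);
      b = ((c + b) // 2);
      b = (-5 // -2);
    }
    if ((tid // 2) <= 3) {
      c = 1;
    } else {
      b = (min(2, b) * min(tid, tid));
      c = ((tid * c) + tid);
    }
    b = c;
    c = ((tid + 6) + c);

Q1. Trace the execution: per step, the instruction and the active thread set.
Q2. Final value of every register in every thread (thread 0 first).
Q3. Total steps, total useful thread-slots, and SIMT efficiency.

step 0: c <- 7                       {0,1,2,3,4,5,6,7,8,9,10,11,12,13,14,15}
step 1: eval ((9 % 5) != 4)          {0,1,2,3,4,5,6,7,8,9,10,11,12,13,14,15}
step 2: b <- min(-3, b)              {0,1,2,3,4,5,6,7,8,9,10,11,12,13,14,15}
step 3: b <- ((c + b) // 2)          {0,1,2,3,4,5,6,7,8,9,10,11,12,13,14,15}
step 4: b <- (-5 // -2)              {0,1,2,3,4,5,6,7,8,9,10,11,12,13,14,15}
step 5: eval ((tid // 2) <= 3)       {0,1,2,3,4,5,6,7,8,9,10,11,12,13,14,15}
step 6: c <- 1                       {0,1,2,3,4,5,6,7}
step 7: b <- (min(2, b) * min(tid, tid)) {8,9,10,11,12,13,14,15}
step 8: c <- ((tid * c) + tid)       {8,9,10,11,12,13,14,15}
step 9: b <- c                       {0,1,2,3,4,5,6,7,8,9,10,11,12,13,14,15}
step 10: c <- ((tid + 6) + c)         {0,1,2,3,4,5,6,7,8,9,10,11,12,13,14,15}

Answer: 11 steps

c: 7,8,9,10,11,12,13,14,78,87,96,105,114,123,132,141
b: 1,1,1,1,1,1,1,1,64,72,80,88,96,104,112,120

steps = 11; useful = 152; efficiency = 152/176 = 19/22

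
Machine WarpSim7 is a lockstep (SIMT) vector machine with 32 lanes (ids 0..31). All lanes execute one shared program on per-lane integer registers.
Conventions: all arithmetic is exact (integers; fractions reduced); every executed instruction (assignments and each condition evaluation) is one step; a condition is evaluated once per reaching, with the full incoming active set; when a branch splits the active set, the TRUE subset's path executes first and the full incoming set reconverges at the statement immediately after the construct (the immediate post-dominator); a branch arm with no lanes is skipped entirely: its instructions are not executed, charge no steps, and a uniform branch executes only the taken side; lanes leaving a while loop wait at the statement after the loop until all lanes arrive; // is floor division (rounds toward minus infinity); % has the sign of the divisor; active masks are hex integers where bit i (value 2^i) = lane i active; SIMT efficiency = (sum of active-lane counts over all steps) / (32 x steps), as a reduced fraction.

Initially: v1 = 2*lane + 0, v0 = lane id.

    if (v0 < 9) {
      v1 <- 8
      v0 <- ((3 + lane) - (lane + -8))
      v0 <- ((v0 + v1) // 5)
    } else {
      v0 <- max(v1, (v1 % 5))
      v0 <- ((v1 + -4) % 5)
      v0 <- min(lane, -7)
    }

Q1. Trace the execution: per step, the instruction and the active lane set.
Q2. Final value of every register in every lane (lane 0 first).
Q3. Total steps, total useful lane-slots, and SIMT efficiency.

step 0: eval (v0 < 9)                0xffffffff
step 1: v1 <- 8                      0x000001ff
step 2: v0 <- ((3 + lane) - (lane + -8)) 0x000001ff
step 3: v0 <- ((v0 + v1) // 5)       0x000001ff
step 4: v0 <- max(v1, (v1 % 5))      0xfffffe00
step 5: v0 <- ((v1 + -4) % 5)        0xfffffe00
step 6: v0 <- min(lane, -7)          0xfffffe00

Answer: 7 steps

v1: 8,8,8,8,8,8,8,8,8,18,20,22,24,26,28,30,32,34,36,38,40,42,44,46,48,50,52,54,56,58,60,62
v0: 3,3,3,3,3,3,3,3,3,-7,-7,-7,-7,-7,-7,-7,-7,-7,-7,-7,-7,-7,-7,-7,-7,-7,-7,-7,-7,-7,-7,-7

steps = 7; useful = 128; efficiency = 128/224 = 4/7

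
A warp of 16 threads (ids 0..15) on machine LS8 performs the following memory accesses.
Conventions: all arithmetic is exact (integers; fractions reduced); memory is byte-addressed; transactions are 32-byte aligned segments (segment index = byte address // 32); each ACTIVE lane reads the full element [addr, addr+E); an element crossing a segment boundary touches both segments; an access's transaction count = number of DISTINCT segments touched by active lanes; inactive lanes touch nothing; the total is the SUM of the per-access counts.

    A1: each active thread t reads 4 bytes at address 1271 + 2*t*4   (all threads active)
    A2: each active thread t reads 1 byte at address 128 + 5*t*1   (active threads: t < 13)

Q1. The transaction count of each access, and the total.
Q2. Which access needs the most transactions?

A1: 5 transactions
A2: 2 transactions

Answer: 5,2; total 7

Answer: A1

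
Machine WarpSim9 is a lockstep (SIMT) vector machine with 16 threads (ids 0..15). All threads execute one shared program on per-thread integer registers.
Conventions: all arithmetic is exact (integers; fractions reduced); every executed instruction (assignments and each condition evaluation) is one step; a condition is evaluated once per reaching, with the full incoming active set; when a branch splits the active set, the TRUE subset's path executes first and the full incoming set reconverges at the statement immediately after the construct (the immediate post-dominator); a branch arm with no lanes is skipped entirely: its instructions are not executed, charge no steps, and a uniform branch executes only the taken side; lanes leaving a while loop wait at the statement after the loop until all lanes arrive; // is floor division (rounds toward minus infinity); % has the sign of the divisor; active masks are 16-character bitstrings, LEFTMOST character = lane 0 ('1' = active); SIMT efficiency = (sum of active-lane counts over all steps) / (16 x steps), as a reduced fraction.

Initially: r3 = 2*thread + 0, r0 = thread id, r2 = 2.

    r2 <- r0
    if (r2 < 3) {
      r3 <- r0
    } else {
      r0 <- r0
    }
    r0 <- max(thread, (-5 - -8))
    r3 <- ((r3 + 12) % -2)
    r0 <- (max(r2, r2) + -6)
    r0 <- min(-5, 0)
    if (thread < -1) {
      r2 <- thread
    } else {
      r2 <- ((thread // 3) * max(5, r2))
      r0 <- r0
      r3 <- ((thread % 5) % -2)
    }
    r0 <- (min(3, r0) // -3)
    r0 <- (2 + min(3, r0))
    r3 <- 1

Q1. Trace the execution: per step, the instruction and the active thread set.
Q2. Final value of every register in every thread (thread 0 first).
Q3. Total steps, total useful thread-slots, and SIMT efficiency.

step 0: r2 <- r0                     1111111111111111
step 1: eval (r2 < 3)                1111111111111111
step 2: r3 <- r0                     1110000000000000
step 3: r0 <- r0                     0001111111111111
step 4: r0 <- max(thread, (-5 - -8)) 1111111111111111
step 5: r3 <- ((r3 + 12) % -2)       1111111111111111
step 6: r0 <- (max(r2, r2) + -6)     1111111111111111
step 7: r0 <- min(-5, 0)             1111111111111111
step 8: eval (thread < -1)           1111111111111111
step 9: r2 <- ((thread // 3) * max(5, r2)) 1111111111111111
step 10: r0 <- r0                     1111111111111111
step 11: r3 <- ((thread % 5) % -2)    1111111111111111
step 12: r0 <- (min(3, r0) // -3)     1111111111111111
step 13: r0 <- (2 + min(3, r0))       1111111111111111
step 14: r3 <- 1                      1111111111111111

Answer: 15 steps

r3: 1,1,1,1,1,1,1,1,1,1,1,1,1,1,1,1
r0: 3,3,3,3,3,3,3,3,3,3,3,3,3,3,3,3
r2: 0,0,0,5,5,5,12,14,16,27,30,33,48,52,56,75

steps = 15; useful = 224; efficiency = 224/240 = 14/15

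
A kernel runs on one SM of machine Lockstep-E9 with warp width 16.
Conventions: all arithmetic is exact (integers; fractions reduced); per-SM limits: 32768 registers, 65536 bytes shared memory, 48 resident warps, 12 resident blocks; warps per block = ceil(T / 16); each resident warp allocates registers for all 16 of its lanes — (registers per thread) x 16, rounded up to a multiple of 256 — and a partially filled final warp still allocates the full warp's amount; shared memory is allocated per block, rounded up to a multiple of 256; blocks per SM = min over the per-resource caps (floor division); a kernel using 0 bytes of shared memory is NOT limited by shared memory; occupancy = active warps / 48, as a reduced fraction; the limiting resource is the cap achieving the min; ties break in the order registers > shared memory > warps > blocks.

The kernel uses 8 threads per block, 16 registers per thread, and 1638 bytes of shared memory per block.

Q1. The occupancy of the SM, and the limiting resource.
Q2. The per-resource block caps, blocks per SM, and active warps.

Answer: occupancy 1/4, limited by blocks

registers: 128 blocks
shared memory: 36 blocks
warps: 48 blocks
blocks: 12 blocks

Answer: 12 blocks, 12 active warps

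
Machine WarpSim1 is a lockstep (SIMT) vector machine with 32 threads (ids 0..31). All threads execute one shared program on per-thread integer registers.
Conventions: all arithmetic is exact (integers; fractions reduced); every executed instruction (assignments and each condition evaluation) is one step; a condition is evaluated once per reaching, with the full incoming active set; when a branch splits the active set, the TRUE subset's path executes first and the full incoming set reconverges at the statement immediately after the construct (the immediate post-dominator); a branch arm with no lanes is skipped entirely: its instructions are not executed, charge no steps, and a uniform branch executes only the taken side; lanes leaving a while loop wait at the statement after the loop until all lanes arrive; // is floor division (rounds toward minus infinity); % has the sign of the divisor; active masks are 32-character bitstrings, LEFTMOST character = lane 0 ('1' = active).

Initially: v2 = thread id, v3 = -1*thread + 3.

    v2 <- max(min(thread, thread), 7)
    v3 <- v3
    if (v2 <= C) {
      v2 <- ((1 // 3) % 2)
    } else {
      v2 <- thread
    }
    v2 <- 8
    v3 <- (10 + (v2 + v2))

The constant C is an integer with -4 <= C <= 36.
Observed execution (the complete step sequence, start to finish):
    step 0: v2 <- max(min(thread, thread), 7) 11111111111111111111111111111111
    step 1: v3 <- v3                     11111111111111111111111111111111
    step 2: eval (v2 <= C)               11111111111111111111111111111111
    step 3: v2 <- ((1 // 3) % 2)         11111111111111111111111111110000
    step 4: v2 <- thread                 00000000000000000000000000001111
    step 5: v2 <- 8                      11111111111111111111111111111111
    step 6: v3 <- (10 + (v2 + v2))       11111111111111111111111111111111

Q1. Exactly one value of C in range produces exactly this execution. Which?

Answer: C = 27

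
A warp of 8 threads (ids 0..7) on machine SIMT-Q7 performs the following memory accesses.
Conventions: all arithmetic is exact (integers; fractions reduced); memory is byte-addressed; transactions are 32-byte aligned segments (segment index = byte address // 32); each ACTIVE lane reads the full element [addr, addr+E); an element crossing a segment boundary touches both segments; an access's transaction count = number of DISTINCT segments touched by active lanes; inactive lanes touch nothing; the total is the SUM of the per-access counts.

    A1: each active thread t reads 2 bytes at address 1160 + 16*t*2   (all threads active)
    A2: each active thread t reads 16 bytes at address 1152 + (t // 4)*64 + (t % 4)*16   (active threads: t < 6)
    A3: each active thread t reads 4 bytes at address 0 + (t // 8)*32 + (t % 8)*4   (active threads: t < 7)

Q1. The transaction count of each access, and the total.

A1: 8 transactions
A2: 3 transactions
A3: 1 transaction

Answer: 8,3,1; total 12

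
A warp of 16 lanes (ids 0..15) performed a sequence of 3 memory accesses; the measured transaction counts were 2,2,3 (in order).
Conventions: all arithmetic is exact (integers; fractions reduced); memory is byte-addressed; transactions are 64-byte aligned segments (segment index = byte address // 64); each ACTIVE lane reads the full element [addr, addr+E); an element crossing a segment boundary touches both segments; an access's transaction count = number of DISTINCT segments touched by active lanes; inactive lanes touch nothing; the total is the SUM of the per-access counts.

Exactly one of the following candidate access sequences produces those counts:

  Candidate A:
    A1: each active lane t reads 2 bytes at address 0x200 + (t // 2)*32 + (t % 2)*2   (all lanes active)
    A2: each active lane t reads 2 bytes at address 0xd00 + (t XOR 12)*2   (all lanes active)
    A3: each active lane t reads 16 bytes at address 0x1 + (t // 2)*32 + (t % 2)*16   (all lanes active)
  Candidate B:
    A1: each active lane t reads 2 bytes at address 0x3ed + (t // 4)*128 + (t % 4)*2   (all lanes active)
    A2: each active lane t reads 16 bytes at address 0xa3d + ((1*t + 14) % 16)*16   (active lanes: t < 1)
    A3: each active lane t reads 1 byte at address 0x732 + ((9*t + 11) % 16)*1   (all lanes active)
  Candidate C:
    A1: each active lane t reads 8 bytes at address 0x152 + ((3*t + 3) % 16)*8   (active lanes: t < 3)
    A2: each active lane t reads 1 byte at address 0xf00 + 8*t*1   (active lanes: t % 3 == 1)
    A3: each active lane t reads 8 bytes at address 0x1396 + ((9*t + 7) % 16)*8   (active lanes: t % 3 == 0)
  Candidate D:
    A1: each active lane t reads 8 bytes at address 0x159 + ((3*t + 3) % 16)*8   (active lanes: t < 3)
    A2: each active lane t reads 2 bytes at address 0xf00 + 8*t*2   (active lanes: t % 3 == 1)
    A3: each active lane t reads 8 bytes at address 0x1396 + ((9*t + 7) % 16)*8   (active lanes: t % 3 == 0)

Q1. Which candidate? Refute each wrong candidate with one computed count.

A: A1 gives 4 transactions, not 2
B: A1 gives 4 transactions, not 2
D: A2 gives 4 transactions, not 2
C: all counts match (2,2,3)

Answer: C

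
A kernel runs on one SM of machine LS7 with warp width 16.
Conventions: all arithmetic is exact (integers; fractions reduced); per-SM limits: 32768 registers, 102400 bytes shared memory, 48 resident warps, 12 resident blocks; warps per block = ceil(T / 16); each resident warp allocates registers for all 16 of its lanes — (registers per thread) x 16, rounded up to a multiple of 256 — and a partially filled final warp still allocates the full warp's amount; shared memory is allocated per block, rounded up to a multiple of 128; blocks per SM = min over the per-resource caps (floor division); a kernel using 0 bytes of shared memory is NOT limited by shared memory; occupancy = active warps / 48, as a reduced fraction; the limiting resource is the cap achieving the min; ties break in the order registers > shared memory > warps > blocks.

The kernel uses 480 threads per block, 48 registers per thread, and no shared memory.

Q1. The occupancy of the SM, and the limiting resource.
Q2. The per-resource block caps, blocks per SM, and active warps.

Answer: occupancy 5/8, limited by registers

registers: 1 block
shared memory: no limit (kernel uses none)
warps: 1 block
blocks: 12 blocks

Answer: 1 block, 30 active warps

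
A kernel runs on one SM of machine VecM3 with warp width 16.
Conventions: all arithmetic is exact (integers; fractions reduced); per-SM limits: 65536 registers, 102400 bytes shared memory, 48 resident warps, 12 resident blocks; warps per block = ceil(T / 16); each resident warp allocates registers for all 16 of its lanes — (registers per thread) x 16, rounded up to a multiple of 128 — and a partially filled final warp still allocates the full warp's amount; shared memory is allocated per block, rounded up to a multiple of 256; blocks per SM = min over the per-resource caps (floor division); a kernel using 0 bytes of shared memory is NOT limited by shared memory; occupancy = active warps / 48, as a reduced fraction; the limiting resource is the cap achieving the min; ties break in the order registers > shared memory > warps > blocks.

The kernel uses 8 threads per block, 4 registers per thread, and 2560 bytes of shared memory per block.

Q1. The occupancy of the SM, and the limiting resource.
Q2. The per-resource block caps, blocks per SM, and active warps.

Answer: occupancy 1/4, limited by blocks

registers: 512 blocks
shared memory: 40 blocks
warps: 48 blocks
blocks: 12 blocks

Answer: 12 blocks, 12 active warps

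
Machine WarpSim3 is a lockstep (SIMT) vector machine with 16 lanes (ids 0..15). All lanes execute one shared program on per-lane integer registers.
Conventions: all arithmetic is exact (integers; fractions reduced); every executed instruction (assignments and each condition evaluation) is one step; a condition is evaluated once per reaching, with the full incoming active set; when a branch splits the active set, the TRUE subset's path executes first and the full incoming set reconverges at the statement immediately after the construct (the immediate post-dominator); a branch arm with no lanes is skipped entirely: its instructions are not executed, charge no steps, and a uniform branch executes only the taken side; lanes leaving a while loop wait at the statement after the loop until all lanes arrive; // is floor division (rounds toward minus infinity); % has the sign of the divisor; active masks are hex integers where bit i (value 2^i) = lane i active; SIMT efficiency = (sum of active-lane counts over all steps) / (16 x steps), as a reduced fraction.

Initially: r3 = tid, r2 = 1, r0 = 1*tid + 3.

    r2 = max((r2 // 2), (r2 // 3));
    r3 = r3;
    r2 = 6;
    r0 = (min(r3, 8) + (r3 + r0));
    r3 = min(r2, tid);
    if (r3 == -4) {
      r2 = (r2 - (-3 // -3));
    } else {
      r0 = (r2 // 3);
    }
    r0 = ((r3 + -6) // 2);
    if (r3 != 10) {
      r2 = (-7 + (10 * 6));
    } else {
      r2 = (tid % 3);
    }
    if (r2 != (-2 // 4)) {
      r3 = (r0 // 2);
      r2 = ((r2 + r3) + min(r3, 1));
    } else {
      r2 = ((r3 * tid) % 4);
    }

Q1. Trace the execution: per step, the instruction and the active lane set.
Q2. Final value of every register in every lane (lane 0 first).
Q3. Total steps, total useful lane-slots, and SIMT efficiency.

step 0: r2 <- max((r2 // 2), (r2 // 3)) 0xffff
step 1: r3 <- r3                     0xffff
step 2: r2 <- 6                      0xffff
step 3: r0 <- (min(r3, 8) + (r3 + r0)) 0xffff
step 4: r3 <- min(r2, tid)           0xffff
step 5: eval (r3 == -4)              0xffff
step 6: r0 <- (r2 // 3)              0xffff
step 7: r0 <- ((r3 + -6) // 2)       0xffff
step 8: eval (r3 != 10)              0xffff
step 9: r2 <- (-7 + (10 * 6))        0xffff
step 10: eval (r2 != (-2 // 4))       0xffff
step 11: r3 <- (r0 // 2)              0xffff
step 12: r2 <- ((r2 + r3) + min(r3, 1)) 0xffff

Answer: 13 steps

r3: -2,-2,-1,-1,-1,-1,0,0,0,0,0,0,0,0,0,0
r2: 49,49,51,51,51,51,53,53,53,53,53,53,53,53,53,53
r0: -3,-3,-2,-2,-1,-1,0,0,0,0,0,0,0,0,0,0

steps = 13; useful = 208; efficiency = 208/208 = 1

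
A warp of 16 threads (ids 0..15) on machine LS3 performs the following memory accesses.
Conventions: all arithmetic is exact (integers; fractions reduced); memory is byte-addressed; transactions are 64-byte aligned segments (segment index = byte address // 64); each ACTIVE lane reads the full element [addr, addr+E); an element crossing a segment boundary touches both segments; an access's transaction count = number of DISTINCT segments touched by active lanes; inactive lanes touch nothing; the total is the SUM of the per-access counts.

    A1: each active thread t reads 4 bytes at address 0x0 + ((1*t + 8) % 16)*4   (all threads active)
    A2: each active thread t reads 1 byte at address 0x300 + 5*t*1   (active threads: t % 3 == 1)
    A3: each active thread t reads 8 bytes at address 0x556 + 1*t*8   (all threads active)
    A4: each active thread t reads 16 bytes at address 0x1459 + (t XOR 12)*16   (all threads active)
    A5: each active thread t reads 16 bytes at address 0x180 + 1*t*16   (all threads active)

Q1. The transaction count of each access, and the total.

A1: 1 transaction
A2: 2 transactions
A3: 3 transactions
A4: 5 transactions
A5: 4 transactions

Answer: 1,2,3,5,4; total 15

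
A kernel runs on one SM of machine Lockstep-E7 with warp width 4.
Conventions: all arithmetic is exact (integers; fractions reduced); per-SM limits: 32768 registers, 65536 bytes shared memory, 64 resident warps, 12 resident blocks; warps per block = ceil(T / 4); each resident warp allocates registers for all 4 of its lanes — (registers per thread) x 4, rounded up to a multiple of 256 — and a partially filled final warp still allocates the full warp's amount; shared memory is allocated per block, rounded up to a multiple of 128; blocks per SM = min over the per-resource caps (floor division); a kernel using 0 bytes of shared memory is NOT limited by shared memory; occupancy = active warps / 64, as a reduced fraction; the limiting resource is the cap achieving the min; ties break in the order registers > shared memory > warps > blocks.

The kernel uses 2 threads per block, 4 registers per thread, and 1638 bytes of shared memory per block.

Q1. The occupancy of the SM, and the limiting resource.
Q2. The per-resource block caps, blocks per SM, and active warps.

Answer: occupancy 3/16, limited by blocks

registers: 128 blocks
shared memory: 39 blocks
warps: 64 blocks
blocks: 12 blocks

Answer: 12 blocks, 12 active warps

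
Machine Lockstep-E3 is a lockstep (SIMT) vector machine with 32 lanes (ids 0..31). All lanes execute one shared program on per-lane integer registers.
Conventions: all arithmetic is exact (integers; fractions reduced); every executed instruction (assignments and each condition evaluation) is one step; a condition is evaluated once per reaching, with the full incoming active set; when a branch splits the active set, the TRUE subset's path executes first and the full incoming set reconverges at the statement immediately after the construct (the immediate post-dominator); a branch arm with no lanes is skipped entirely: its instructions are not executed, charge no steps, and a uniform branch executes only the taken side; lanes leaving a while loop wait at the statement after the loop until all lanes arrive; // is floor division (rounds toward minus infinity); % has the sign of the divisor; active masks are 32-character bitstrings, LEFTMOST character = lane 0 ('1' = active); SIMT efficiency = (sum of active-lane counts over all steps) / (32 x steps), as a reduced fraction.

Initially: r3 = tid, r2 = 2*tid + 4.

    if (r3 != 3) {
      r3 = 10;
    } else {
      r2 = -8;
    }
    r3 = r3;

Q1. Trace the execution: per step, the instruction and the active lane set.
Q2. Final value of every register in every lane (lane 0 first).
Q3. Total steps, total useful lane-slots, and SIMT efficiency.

step 0: eval (r3 != 3)               11111111111111111111111111111111
step 1: r3 <- 10                     11101111111111111111111111111111
step 2: r2 <- -8                     00010000000000000000000000000000
step 3: r3 <- r3                     11111111111111111111111111111111

Answer: 4 steps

r3: 10,10,10,3,10,10,10,10,10,10,10,10,10,10,10,10,10,10,10,10,10,10,10,10,10,10,10,10,10,10,10,10
r2: 4,6,8,-8,12,14,16,18,20,22,24,26,28,30,32,34,36,38,40,42,44,46,48,50,52,54,56,58,60,62,64,66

steps = 4; useful = 96; efficiency = 96/128 = 3/4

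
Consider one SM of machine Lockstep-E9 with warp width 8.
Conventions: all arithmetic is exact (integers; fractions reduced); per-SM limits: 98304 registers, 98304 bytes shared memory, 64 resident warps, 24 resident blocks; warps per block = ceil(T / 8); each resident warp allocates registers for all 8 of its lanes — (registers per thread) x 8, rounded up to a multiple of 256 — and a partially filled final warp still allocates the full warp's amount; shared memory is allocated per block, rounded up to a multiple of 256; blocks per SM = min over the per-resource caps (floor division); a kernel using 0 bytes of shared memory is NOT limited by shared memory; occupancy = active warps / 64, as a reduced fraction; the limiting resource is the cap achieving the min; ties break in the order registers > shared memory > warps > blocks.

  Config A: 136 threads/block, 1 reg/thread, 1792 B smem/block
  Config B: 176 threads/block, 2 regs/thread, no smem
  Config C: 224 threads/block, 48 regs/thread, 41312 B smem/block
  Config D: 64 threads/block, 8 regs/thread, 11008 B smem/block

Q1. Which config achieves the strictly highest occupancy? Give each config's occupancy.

occupancies: A 51/64, B 11/16, C 7/8, D 1

Answer: D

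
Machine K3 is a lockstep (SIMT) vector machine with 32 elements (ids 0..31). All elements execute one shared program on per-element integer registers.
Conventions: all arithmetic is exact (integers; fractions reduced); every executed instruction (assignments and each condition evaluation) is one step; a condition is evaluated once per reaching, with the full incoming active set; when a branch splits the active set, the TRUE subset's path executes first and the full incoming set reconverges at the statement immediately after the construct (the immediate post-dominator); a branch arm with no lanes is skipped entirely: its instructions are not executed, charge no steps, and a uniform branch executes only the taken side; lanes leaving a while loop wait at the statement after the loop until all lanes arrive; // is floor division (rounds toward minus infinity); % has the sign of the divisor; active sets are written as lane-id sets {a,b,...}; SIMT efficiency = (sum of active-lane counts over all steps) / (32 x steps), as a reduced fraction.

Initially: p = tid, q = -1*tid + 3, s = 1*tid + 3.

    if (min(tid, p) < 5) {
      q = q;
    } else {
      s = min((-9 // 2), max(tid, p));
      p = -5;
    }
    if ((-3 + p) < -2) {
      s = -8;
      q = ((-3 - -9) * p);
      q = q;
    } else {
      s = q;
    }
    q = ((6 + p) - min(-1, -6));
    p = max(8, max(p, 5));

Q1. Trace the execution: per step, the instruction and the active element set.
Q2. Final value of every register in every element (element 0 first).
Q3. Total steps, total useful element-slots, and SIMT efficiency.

step 0: eval (min(tid, p) < 5)       {0,1,2,3,4,5,6,7,8,9,10,11,12,13,14,15,16,17,18,19,20,21,22,23,24,25,26,27,28,29,30,31}
step 1: q <- q                       {0,1,2,3,4}
step 2: s <- min((-9 // 2), max(tid, p)) {5,6,7,8,9,10,11,12,13,14,15,16,17,18,19,20,21,22,23,24,25,26,27,28,29,30,31}
step 3: p <- -5                      {5,6,7,8,9,10,11,12,13,14,15,16,17,18,19,20,21,22,23,24,25,26,27,28,29,30,31}
step 4: eval ((-3 + p) < -2)         {0,1,2,3,4,5,6,7,8,9,10,11,12,13,14,15,16,17,18,19,20,21,22,23,24,25,26,27,28,29,30,31}
step 5: s <- -8                      {0,5,6,7,8,9,10,11,12,13,14,15,16,17,18,19,20,21,22,23,24,25,26,27,28,29,30,31}
step 6: q <- ((-3 - -9) * p)         {0,5,6,7,8,9,10,11,12,13,14,15,16,17,18,19,20,21,22,23,24,25,26,27,28,29,30,31}
step 7: q <- q                       {0,5,6,7,8,9,10,11,12,13,14,15,16,17,18,19,20,21,22,23,24,25,26,27,28,29,30,31}
step 8: s <- q                       {1,2,3,4}
step 9: q <- ((6 + p) - min(-1, -6)) {0,1,2,3,4,5,6,7,8,9,10,11,12,13,14,15,16,17,18,19,20,21,22,23,24,25,26,27,28,29,30,31}
step 10: p <- max(8, max(p, 5))       {0,1,2,3,4,5,6,7,8,9,10,11,12,13,14,15,16,17,18,19,20,21,22,23,24,25,26,27,28,29,30,31}

Answer: 11 steps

p: 8,8,8,8,8,8,8,8,8,8,8,8,8,8,8,8,8,8,8,8,8,8,8,8,8,8,8,8,8,8,8,8
q: 12,13,14,15,16,7,7,7,7,7,7,7,7,7,7,7,7,7,7,7,7,7,7,7,7,7,7,7,7,7,7,7
s: -8,2,1,0,-1,-8,-8,-8,-8,-8,-8,-8,-8,-8,-8,-8,-8,-8,-8,-8,-8,-8,-8,-8,-8,-8,-8,-8,-8,-8,-8,-8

steps = 11; useful = 275; efficiency = 275/352 = 25/32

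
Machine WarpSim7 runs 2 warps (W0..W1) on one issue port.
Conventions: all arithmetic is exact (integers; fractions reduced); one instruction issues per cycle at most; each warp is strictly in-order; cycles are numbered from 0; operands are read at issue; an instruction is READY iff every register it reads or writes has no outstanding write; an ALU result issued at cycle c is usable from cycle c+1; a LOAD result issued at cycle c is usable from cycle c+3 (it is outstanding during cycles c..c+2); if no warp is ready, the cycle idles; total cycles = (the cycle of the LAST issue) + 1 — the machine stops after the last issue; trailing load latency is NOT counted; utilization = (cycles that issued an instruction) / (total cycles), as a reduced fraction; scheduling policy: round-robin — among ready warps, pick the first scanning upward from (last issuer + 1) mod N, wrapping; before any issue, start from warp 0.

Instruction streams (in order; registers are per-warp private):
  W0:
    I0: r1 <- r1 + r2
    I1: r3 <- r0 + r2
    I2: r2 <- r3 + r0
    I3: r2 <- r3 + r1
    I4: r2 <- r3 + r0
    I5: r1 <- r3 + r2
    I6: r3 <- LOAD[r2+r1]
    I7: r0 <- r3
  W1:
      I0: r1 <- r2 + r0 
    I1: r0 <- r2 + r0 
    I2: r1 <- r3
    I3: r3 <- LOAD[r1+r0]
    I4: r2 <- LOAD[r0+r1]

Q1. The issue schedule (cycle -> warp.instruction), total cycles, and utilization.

cycle 0: W0.I0
cycle 1: W1.I0
cycle 2: W0.I1
cycle 3: W1.I1
cycle 4: W0.I2
cycle 5: W1.I2
cycle 6: W0.I3
cycle 7: W1.I3
cycle 8: W0.I4
cycle 9: W1.I4
cycle 10: W0.I5
cycle 11: W0.I6
cycle 12: idle
cycle 13: idle
cycle 14: W0.I7

Answer: 15 cycles, utilization 13/15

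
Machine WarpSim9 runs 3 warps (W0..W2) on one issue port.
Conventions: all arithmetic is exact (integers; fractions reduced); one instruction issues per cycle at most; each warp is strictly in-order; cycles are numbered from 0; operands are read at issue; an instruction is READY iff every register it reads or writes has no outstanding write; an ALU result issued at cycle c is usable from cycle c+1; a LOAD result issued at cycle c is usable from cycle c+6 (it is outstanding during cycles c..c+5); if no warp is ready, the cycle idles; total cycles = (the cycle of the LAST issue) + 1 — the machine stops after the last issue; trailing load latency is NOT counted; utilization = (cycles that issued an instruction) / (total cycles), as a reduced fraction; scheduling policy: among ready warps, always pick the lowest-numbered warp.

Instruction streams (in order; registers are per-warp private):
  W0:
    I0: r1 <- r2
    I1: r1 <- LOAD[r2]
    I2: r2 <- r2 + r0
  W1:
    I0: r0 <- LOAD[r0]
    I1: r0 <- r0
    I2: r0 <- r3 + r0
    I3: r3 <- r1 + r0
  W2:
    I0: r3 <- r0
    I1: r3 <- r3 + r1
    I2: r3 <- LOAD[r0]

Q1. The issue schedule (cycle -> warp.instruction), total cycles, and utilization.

cycle 0: W0.I0
cycle 1: W0.I1
cycle 2: W0.I2
cycle 3: W1.I0
cycle 4: W2.I0
cycle 5: W2.I1
cycle 6: W2.I2
cycle 7: idle
cycle 8: idle
cycle 9: W1.I1
cycle 10: W1.I2
cycle 11: W1.I3

Answer: 12 cycles, utilization 5/6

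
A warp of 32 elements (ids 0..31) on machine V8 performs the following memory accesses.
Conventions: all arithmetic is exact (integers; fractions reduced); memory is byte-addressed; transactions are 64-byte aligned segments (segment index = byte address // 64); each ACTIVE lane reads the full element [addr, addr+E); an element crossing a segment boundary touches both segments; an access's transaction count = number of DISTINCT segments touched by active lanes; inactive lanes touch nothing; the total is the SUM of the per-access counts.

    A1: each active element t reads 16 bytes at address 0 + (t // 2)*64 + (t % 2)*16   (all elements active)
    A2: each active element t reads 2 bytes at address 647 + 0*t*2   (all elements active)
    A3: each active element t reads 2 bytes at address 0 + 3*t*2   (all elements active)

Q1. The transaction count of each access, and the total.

A1: 16 transactions
A2: 1 transaction
A3: 3 transactions

Answer: 16,1,3; total 20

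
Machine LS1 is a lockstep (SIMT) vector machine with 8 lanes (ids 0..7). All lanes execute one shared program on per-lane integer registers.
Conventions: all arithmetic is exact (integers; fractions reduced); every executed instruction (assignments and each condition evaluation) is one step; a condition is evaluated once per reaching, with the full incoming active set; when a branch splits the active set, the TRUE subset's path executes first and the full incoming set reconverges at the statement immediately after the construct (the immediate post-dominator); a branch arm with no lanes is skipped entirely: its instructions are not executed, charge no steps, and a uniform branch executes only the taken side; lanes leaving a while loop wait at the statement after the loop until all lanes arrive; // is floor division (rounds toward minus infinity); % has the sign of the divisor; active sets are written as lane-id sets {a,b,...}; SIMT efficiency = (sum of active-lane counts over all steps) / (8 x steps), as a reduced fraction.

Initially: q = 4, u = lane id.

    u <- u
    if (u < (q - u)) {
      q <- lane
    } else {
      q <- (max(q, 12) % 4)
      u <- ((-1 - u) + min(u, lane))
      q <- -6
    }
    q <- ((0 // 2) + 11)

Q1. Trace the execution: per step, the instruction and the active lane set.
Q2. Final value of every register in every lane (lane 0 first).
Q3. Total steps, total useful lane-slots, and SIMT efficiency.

step 0: u <- u                       {0,1,2,3,4,5,6,7}
step 1: eval (u < (q - u))           {0,1,2,3,4,5,6,7}
step 2: q <- lane                    {0,1}
step 3: q <- (max(q, 12) % 4)        {2,3,4,5,6,7}
step 4: u <- ((-1 - u) + min(u, lane)) {2,3,4,5,6,7}
step 5: q <- -6                      {2,3,4,5,6,7}
step 6: q <- ((0 // 2) + 11)         {0,1,2,3,4,5,6,7}

Answer: 7 steps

q: 11,11,11,11,11,11,11,11
u: 0,1,-1,-1,-1,-1,-1,-1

steps = 7; useful = 44; efficiency = 44/56 = 11/14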